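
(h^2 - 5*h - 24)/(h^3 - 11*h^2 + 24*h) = (h + 3)/(h*(h - 3))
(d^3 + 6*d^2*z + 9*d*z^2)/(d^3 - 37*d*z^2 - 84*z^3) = d*(-d - 3*z)/(-d^2 + 3*d*z + 28*z^2)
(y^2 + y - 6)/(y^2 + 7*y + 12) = (y - 2)/(y + 4)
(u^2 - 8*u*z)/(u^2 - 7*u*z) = (u - 8*z)/(u - 7*z)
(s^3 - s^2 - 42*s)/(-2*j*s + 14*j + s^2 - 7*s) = s*(s + 6)/(-2*j + s)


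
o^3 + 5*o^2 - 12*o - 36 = (o - 3)*(o + 2)*(o + 6)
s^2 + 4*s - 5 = (s - 1)*(s + 5)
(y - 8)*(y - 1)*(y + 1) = y^3 - 8*y^2 - y + 8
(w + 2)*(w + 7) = w^2 + 9*w + 14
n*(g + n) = g*n + n^2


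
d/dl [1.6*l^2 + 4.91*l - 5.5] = 3.2*l + 4.91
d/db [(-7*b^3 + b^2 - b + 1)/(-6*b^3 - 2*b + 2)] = b*(3*b^3 + 8*b^2 - 13*b + 2)/(2*(9*b^6 + 6*b^4 - 6*b^3 + b^2 - 2*b + 1))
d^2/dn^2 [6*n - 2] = 0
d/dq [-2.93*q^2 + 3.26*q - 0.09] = 3.26 - 5.86*q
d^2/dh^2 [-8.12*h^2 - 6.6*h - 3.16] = -16.2400000000000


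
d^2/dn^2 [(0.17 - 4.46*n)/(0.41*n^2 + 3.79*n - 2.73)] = (-(0.82*n + 3.79)*(1.64*n + 7.58)*(4.46*n - 0.17) + (10.9716*n + 33.6674)*(0.41*n^2 + 3.79*n - 2.73))/(0.41*n^2 + 3.79*n - 2.73)^3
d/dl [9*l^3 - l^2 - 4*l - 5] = 27*l^2 - 2*l - 4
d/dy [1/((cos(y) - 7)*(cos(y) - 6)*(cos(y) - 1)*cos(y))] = 2*(2*cos(y)^3 - 21*cos(y)^2 + 55*cos(y) - 21)*sin(y)/((cos(y) - 7)^2*(cos(y) - 6)^2*(cos(y) - 1)^2*cos(y)^2)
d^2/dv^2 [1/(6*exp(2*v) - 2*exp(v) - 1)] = 2*((1 - 12*exp(v))*(-6*exp(2*v) + 2*exp(v) + 1) - 4*(6*exp(v) - 1)^2*exp(v))*exp(v)/(-6*exp(2*v) + 2*exp(v) + 1)^3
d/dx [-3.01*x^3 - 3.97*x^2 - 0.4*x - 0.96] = -9.03*x^2 - 7.94*x - 0.4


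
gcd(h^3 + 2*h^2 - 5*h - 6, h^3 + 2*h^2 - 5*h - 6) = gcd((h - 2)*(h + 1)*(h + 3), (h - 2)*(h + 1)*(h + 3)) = h^3 + 2*h^2 - 5*h - 6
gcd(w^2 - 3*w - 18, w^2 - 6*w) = w - 6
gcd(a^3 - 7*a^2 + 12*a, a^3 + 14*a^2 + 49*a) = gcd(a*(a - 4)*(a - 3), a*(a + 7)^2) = a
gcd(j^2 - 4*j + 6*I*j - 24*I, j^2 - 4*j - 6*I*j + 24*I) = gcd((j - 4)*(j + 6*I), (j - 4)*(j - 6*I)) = j - 4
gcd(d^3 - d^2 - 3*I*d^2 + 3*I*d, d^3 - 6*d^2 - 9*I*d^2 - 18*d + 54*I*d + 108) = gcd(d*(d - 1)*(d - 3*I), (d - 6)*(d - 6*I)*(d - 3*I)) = d - 3*I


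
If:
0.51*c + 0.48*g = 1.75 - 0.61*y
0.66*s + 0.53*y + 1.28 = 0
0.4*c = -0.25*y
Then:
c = -0.625*y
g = 3.64583333333333 - 0.606770833333333*y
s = -0.803030303030303*y - 1.93939393939394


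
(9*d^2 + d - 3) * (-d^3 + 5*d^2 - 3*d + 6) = -9*d^5 + 44*d^4 - 19*d^3 + 36*d^2 + 15*d - 18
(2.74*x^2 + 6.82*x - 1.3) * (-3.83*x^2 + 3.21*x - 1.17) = -10.4942*x^4 - 17.3252*x^3 + 23.6654*x^2 - 12.1524*x + 1.521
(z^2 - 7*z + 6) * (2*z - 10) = 2*z^3 - 24*z^2 + 82*z - 60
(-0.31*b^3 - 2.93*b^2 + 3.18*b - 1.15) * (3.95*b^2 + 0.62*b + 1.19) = -1.2245*b^5 - 11.7657*b^4 + 10.3755*b^3 - 6.0576*b^2 + 3.0712*b - 1.3685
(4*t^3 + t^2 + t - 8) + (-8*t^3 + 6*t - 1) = -4*t^3 + t^2 + 7*t - 9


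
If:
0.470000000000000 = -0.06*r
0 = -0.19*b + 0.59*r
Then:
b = -24.32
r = -7.83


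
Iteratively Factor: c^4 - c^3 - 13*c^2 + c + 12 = (c - 1)*(c^3 - 13*c - 12) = (c - 1)*(c + 3)*(c^2 - 3*c - 4) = (c - 1)*(c + 1)*(c + 3)*(c - 4)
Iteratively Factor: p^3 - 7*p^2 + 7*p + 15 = (p - 3)*(p^2 - 4*p - 5) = (p - 3)*(p + 1)*(p - 5)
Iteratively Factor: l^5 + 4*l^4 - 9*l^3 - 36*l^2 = (l + 3)*(l^4 + l^3 - 12*l^2) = (l - 3)*(l + 3)*(l^3 + 4*l^2) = l*(l - 3)*(l + 3)*(l^2 + 4*l) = l^2*(l - 3)*(l + 3)*(l + 4)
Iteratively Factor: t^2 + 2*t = (t)*(t + 2)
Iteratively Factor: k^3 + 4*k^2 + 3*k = (k)*(k^2 + 4*k + 3) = k*(k + 3)*(k + 1)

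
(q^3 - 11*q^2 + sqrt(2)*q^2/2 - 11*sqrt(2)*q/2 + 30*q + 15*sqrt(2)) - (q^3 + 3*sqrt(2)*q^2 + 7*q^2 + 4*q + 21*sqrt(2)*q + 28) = -18*q^2 - 5*sqrt(2)*q^2/2 - 53*sqrt(2)*q/2 + 26*q - 28 + 15*sqrt(2)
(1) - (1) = 0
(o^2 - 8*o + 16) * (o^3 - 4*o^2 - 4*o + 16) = o^5 - 12*o^4 + 44*o^3 - 16*o^2 - 192*o + 256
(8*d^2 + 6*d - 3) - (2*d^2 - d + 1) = 6*d^2 + 7*d - 4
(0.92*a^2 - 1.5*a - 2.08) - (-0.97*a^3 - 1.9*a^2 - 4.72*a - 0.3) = 0.97*a^3 + 2.82*a^2 + 3.22*a - 1.78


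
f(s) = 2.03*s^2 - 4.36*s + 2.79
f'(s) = 4.06*s - 4.36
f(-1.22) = 11.13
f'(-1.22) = -9.31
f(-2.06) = 20.39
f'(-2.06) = -12.72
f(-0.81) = 7.65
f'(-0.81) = -7.65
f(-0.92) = 8.52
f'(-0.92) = -8.10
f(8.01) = 98.11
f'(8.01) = 28.16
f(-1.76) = 16.75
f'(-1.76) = -11.51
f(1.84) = 1.64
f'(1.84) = 3.11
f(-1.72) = 16.29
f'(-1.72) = -11.34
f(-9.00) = 206.46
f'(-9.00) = -40.90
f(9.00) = 127.98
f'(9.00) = 32.18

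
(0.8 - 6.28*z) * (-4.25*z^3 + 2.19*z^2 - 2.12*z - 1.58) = 26.69*z^4 - 17.1532*z^3 + 15.0656*z^2 + 8.2264*z - 1.264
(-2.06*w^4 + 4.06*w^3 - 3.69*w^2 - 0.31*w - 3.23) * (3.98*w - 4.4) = -8.1988*w^5 + 25.2228*w^4 - 32.5502*w^3 + 15.0022*w^2 - 11.4914*w + 14.212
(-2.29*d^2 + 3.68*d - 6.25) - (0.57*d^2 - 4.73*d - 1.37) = -2.86*d^2 + 8.41*d - 4.88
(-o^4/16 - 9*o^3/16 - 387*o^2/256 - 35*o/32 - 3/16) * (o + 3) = -o^5/16 - 3*o^4/4 - 819*o^3/256 - 1441*o^2/256 - 111*o/32 - 9/16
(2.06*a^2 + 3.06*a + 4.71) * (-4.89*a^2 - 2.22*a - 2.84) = -10.0734*a^4 - 19.5366*a^3 - 35.6755*a^2 - 19.1466*a - 13.3764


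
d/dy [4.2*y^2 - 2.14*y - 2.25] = 8.4*y - 2.14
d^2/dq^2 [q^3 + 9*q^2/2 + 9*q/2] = 6*q + 9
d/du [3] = 0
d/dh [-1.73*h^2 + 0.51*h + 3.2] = 0.51 - 3.46*h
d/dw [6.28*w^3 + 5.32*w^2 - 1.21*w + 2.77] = 18.84*w^2 + 10.64*w - 1.21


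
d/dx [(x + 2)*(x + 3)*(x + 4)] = 3*x^2 + 18*x + 26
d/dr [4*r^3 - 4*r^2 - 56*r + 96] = 12*r^2 - 8*r - 56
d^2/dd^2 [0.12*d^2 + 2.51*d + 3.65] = 0.240000000000000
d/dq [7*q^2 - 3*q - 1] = 14*q - 3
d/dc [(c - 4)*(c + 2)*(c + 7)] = 3*c^2 + 10*c - 22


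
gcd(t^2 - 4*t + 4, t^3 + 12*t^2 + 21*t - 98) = t - 2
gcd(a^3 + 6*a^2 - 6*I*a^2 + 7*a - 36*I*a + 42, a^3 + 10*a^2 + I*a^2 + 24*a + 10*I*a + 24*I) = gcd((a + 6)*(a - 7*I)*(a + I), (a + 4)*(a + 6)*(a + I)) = a^2 + a*(6 + I) + 6*I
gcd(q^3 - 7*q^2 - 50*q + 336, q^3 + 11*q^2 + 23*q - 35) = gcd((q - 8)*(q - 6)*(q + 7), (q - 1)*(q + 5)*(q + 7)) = q + 7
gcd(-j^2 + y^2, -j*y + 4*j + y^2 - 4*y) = -j + y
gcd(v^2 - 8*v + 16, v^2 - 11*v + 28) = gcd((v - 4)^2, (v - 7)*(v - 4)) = v - 4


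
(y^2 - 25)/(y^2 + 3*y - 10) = (y - 5)/(y - 2)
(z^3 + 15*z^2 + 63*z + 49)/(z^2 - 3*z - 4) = (z^2 + 14*z + 49)/(z - 4)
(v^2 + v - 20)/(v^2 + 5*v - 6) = (v^2 + v - 20)/(v^2 + 5*v - 6)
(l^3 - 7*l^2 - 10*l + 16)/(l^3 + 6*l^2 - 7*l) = (l^2 - 6*l - 16)/(l*(l + 7))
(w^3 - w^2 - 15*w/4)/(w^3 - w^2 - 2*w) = (-w^2 + w + 15/4)/(-w^2 + w + 2)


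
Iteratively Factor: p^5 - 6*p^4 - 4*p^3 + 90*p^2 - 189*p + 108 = (p + 4)*(p^4 - 10*p^3 + 36*p^2 - 54*p + 27) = (p - 3)*(p + 4)*(p^3 - 7*p^2 + 15*p - 9) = (p - 3)^2*(p + 4)*(p^2 - 4*p + 3) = (p - 3)^3*(p + 4)*(p - 1)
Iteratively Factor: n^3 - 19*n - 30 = (n - 5)*(n^2 + 5*n + 6) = (n - 5)*(n + 3)*(n + 2)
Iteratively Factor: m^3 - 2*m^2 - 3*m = (m - 3)*(m^2 + m) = m*(m - 3)*(m + 1)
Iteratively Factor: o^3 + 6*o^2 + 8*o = (o + 4)*(o^2 + 2*o) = (o + 2)*(o + 4)*(o)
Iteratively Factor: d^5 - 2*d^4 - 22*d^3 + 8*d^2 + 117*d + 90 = (d + 2)*(d^4 - 4*d^3 - 14*d^2 + 36*d + 45) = (d - 3)*(d + 2)*(d^3 - d^2 - 17*d - 15) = (d - 3)*(d + 1)*(d + 2)*(d^2 - 2*d - 15) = (d - 5)*(d - 3)*(d + 1)*(d + 2)*(d + 3)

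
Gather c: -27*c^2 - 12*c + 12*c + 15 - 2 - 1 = 12 - 27*c^2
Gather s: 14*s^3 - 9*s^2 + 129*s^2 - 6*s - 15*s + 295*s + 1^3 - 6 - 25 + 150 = 14*s^3 + 120*s^2 + 274*s + 120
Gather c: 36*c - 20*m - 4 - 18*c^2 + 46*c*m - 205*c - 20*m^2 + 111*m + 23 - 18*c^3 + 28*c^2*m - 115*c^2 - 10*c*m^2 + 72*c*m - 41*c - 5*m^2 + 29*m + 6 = -18*c^3 + c^2*(28*m - 133) + c*(-10*m^2 + 118*m - 210) - 25*m^2 + 120*m + 25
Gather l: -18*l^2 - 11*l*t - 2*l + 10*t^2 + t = -18*l^2 + l*(-11*t - 2) + 10*t^2 + t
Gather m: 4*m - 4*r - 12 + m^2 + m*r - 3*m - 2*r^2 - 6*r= m^2 + m*(r + 1) - 2*r^2 - 10*r - 12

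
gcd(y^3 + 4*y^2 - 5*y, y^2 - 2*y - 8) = 1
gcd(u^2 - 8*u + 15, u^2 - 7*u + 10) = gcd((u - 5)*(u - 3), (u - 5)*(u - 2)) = u - 5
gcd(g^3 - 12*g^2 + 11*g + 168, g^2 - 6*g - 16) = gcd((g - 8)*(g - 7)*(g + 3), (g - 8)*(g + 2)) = g - 8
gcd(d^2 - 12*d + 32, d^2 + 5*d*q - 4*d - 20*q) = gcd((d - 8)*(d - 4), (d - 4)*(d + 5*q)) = d - 4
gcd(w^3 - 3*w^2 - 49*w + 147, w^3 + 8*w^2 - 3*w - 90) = w - 3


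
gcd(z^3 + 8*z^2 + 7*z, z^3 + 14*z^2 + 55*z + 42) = z^2 + 8*z + 7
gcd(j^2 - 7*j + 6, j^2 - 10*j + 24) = j - 6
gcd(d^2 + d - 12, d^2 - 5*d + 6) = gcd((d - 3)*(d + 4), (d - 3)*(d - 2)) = d - 3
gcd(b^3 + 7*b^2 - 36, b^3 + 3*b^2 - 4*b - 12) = b^2 + b - 6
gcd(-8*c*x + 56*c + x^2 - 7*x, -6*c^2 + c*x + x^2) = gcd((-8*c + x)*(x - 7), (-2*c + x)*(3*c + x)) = 1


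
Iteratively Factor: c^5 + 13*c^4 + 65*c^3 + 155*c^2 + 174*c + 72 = (c + 3)*(c^4 + 10*c^3 + 35*c^2 + 50*c + 24) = (c + 2)*(c + 3)*(c^3 + 8*c^2 + 19*c + 12) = (c + 1)*(c + 2)*(c + 3)*(c^2 + 7*c + 12) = (c + 1)*(c + 2)*(c + 3)^2*(c + 4)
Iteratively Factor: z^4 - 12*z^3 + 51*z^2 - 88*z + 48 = (z - 3)*(z^3 - 9*z^2 + 24*z - 16) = (z - 4)*(z - 3)*(z^2 - 5*z + 4) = (z - 4)^2*(z - 3)*(z - 1)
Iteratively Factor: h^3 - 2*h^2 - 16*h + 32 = (h - 4)*(h^2 + 2*h - 8) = (h - 4)*(h - 2)*(h + 4)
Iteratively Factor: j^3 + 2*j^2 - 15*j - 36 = (j + 3)*(j^2 - j - 12) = (j + 3)^2*(j - 4)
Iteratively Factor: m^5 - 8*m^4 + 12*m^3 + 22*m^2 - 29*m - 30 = (m - 2)*(m^4 - 6*m^3 + 22*m + 15) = (m - 2)*(m + 1)*(m^3 - 7*m^2 + 7*m + 15) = (m - 5)*(m - 2)*(m + 1)*(m^2 - 2*m - 3) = (m - 5)*(m - 3)*(m - 2)*(m + 1)*(m + 1)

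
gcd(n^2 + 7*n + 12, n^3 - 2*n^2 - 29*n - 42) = n + 3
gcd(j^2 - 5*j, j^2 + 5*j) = j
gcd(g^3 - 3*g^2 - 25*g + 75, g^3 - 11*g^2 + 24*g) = g - 3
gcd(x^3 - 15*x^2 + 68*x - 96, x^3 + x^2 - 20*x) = x - 4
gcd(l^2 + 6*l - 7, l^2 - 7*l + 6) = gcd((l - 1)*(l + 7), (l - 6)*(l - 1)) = l - 1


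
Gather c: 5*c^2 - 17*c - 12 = 5*c^2 - 17*c - 12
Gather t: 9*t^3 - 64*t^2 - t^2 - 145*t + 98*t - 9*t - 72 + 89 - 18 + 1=9*t^3 - 65*t^2 - 56*t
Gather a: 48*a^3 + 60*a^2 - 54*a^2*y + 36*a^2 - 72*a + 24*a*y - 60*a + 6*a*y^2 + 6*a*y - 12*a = 48*a^3 + a^2*(96 - 54*y) + a*(6*y^2 + 30*y - 144)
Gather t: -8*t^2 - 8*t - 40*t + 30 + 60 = -8*t^2 - 48*t + 90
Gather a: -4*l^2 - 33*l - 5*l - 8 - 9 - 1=-4*l^2 - 38*l - 18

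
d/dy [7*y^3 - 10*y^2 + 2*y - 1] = 21*y^2 - 20*y + 2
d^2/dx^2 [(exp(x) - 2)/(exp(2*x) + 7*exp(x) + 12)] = (exp(4*x) - 15*exp(3*x) - 114*exp(2*x) - 86*exp(x) + 312)*exp(x)/(exp(6*x) + 21*exp(5*x) + 183*exp(4*x) + 847*exp(3*x) + 2196*exp(2*x) + 3024*exp(x) + 1728)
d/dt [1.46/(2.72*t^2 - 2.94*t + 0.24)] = (4.2924 - 7.9424*t)/(2.72*t^2 - 2.94*t + 0.24)^2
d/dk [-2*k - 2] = -2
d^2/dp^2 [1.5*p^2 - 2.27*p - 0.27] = 3.00000000000000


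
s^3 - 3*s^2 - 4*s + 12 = (s - 3)*(s - 2)*(s + 2)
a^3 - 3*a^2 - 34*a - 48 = (a - 8)*(a + 2)*(a + 3)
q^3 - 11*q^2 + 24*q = q*(q - 8)*(q - 3)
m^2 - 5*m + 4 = (m - 4)*(m - 1)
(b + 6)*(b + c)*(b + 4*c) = b^3 + 5*b^2*c + 6*b^2 + 4*b*c^2 + 30*b*c + 24*c^2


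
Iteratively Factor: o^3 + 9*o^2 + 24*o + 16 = (o + 4)*(o^2 + 5*o + 4) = (o + 1)*(o + 4)*(o + 4)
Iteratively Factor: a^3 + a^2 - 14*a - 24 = (a + 3)*(a^2 - 2*a - 8) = (a + 2)*(a + 3)*(a - 4)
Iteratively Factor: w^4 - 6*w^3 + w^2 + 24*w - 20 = (w + 2)*(w^3 - 8*w^2 + 17*w - 10) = (w - 5)*(w + 2)*(w^2 - 3*w + 2) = (w - 5)*(w - 2)*(w + 2)*(w - 1)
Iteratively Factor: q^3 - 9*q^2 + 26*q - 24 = (q - 3)*(q^2 - 6*q + 8) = (q - 3)*(q - 2)*(q - 4)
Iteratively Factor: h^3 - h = (h + 1)*(h^2 - h) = (h - 1)*(h + 1)*(h)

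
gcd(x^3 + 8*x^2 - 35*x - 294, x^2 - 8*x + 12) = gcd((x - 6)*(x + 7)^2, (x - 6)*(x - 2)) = x - 6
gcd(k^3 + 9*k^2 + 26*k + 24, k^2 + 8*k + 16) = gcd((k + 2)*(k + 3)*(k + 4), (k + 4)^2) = k + 4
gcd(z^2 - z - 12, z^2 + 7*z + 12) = z + 3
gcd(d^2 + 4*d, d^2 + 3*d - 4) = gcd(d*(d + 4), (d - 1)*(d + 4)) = d + 4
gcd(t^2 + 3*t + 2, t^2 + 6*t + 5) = t + 1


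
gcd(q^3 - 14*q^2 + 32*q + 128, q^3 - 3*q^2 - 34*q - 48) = q^2 - 6*q - 16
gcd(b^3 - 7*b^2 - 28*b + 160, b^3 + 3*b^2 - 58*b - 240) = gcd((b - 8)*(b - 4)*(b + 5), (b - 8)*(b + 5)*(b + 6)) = b^2 - 3*b - 40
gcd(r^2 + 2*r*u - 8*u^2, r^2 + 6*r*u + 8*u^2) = r + 4*u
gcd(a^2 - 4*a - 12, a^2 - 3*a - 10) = a + 2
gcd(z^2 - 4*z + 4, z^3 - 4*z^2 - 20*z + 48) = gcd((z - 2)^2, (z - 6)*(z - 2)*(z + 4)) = z - 2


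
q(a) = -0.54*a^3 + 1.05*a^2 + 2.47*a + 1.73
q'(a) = -1.62*a^2 + 2.1*a + 2.47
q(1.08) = 4.94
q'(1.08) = 2.85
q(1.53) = 6.03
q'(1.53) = 1.89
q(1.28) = 5.48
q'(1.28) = 2.50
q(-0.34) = 1.03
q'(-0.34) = 1.57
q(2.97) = 4.18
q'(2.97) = -5.58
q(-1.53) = 2.34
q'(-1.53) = -4.54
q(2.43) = 6.18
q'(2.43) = -1.99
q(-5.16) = 91.13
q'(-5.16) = -51.50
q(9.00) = -284.65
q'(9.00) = -109.85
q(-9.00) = 458.21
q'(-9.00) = -147.65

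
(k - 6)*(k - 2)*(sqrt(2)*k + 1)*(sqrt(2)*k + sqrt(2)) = 2*k^4 - 14*k^3 + sqrt(2)*k^3 - 7*sqrt(2)*k^2 + 8*k^2 + 4*sqrt(2)*k + 24*k + 12*sqrt(2)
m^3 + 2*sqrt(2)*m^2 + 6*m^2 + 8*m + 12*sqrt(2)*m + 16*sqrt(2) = (m + 2)*(m + 4)*(m + 2*sqrt(2))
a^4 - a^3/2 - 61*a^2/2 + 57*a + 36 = (a - 4)*(a - 3)*(a + 1/2)*(a + 6)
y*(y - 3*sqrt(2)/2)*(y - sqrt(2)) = y^3 - 5*sqrt(2)*y^2/2 + 3*y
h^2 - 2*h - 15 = (h - 5)*(h + 3)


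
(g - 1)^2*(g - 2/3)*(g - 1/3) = g^4 - 3*g^3 + 29*g^2/9 - 13*g/9 + 2/9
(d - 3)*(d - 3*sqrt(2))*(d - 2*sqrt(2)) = d^3 - 5*sqrt(2)*d^2 - 3*d^2 + 12*d + 15*sqrt(2)*d - 36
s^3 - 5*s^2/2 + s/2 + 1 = (s - 2)*(s - 1)*(s + 1/2)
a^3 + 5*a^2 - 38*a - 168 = (a - 6)*(a + 4)*(a + 7)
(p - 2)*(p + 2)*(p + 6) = p^3 + 6*p^2 - 4*p - 24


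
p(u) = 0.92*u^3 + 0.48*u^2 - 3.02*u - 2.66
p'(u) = 2.76*u^2 + 0.96*u - 3.02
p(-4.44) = -60.31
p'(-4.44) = 47.13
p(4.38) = 70.63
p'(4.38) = 54.13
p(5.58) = 155.28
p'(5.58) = 88.27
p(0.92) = -4.32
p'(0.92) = 0.20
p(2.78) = 12.42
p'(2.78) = 20.98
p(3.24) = 23.89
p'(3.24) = 29.06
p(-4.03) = -42.91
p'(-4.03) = 37.94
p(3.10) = 20.00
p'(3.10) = 26.48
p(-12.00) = -1487.06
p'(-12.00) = 382.90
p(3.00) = 17.44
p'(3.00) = 24.70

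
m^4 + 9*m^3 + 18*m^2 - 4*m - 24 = (m - 1)*(m + 2)^2*(m + 6)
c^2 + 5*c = c*(c + 5)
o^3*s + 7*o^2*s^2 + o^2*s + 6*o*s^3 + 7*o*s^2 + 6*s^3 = (o + s)*(o + 6*s)*(o*s + s)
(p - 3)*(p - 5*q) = p^2 - 5*p*q - 3*p + 15*q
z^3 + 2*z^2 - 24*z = z*(z - 4)*(z + 6)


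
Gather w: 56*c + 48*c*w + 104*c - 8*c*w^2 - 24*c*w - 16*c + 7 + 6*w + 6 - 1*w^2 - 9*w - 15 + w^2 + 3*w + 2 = -8*c*w^2 + 24*c*w + 144*c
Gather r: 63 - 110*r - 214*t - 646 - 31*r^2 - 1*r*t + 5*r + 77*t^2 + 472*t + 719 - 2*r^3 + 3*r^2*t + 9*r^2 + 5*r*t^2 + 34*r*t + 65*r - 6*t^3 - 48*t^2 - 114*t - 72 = -2*r^3 + r^2*(3*t - 22) + r*(5*t^2 + 33*t - 40) - 6*t^3 + 29*t^2 + 144*t + 64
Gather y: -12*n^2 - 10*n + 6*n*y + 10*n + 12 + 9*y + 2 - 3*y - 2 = -12*n^2 + y*(6*n + 6) + 12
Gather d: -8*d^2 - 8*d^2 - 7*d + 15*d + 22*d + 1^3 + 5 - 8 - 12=-16*d^2 + 30*d - 14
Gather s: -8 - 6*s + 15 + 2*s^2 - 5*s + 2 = 2*s^2 - 11*s + 9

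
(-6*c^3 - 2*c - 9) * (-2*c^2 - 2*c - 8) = 12*c^5 + 12*c^4 + 52*c^3 + 22*c^2 + 34*c + 72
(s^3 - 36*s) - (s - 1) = s^3 - 37*s + 1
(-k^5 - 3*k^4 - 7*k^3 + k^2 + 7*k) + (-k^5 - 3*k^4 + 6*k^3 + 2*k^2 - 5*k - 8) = -2*k^5 - 6*k^4 - k^3 + 3*k^2 + 2*k - 8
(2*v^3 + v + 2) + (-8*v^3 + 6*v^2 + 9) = -6*v^3 + 6*v^2 + v + 11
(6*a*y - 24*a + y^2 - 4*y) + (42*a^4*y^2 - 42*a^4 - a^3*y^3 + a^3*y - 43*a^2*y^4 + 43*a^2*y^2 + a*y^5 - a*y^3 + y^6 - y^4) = 42*a^4*y^2 - 42*a^4 - a^3*y^3 + a^3*y - 43*a^2*y^4 + 43*a^2*y^2 + a*y^5 - a*y^3 + 6*a*y - 24*a + y^6 - y^4 + y^2 - 4*y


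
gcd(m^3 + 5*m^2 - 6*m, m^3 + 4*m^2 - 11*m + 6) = m^2 + 5*m - 6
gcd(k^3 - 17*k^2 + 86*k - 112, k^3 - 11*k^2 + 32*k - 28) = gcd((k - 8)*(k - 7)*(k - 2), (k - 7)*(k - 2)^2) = k^2 - 9*k + 14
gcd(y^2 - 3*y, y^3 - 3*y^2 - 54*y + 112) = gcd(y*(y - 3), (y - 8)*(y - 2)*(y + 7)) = 1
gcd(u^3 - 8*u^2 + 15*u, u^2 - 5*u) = u^2 - 5*u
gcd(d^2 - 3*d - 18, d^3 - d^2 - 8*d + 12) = d + 3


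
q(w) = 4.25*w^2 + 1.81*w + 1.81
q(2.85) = 41.49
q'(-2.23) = -17.14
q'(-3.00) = -23.69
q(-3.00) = 34.63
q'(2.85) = 26.04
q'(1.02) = 10.48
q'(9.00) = 78.31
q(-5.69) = 129.11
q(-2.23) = 18.91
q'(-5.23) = -42.64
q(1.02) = 8.08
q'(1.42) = 13.88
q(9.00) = 362.35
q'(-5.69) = -46.56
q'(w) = 8.5*w + 1.81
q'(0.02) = 1.98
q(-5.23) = 108.59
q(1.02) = 8.08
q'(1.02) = 10.48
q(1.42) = 12.95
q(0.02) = 1.85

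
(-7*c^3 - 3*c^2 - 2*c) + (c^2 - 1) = -7*c^3 - 2*c^2 - 2*c - 1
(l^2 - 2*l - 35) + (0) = l^2 - 2*l - 35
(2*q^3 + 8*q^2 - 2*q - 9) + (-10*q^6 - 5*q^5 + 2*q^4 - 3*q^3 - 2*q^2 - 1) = -10*q^6 - 5*q^5 + 2*q^4 - q^3 + 6*q^2 - 2*q - 10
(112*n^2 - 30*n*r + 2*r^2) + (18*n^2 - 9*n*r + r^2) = 130*n^2 - 39*n*r + 3*r^2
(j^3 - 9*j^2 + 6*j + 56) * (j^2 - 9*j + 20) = j^5 - 18*j^4 + 107*j^3 - 178*j^2 - 384*j + 1120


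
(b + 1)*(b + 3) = b^2 + 4*b + 3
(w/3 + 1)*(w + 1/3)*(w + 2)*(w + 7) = w^4/3 + 37*w^3/9 + 15*w^2 + 167*w/9 + 14/3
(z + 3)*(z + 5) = z^2 + 8*z + 15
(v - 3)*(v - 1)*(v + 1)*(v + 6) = v^4 + 3*v^3 - 19*v^2 - 3*v + 18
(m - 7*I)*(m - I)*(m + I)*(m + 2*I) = m^4 - 5*I*m^3 + 15*m^2 - 5*I*m + 14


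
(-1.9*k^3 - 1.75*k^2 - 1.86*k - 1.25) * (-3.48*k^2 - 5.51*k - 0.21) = 6.612*k^5 + 16.559*k^4 + 16.5143*k^3 + 14.9661*k^2 + 7.2781*k + 0.2625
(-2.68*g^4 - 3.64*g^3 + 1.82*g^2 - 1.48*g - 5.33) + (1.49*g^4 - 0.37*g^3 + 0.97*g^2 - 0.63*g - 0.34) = -1.19*g^4 - 4.01*g^3 + 2.79*g^2 - 2.11*g - 5.67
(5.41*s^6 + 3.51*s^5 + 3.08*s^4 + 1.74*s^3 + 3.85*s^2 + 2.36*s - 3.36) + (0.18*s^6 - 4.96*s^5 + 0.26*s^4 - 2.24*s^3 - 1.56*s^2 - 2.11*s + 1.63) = 5.59*s^6 - 1.45*s^5 + 3.34*s^4 - 0.5*s^3 + 2.29*s^2 + 0.25*s - 1.73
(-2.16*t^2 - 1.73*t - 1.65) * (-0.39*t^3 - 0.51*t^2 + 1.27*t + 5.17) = 0.8424*t^5 + 1.7763*t^4 - 1.2174*t^3 - 12.5228*t^2 - 11.0396*t - 8.5305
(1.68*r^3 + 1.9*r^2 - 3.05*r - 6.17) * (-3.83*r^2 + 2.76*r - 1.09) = -6.4344*r^5 - 2.6402*r^4 + 15.0943*r^3 + 13.1421*r^2 - 13.7047*r + 6.7253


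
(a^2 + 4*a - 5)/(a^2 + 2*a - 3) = (a + 5)/(a + 3)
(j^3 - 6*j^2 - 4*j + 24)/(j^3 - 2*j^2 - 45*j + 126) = (j^2 - 4)/(j^2 + 4*j - 21)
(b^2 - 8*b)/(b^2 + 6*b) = (b - 8)/(b + 6)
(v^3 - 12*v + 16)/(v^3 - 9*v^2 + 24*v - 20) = (v + 4)/(v - 5)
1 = 1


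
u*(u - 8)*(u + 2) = u^3 - 6*u^2 - 16*u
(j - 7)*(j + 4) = j^2 - 3*j - 28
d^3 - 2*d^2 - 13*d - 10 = (d - 5)*(d + 1)*(d + 2)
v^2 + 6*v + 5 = (v + 1)*(v + 5)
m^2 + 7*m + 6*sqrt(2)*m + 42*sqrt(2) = (m + 7)*(m + 6*sqrt(2))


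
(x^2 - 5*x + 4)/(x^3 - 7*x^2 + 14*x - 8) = 1/(x - 2)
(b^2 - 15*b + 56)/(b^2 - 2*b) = (b^2 - 15*b + 56)/(b*(b - 2))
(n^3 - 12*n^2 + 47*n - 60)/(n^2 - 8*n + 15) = n - 4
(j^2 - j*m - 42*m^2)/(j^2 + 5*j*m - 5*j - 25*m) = (j^2 - j*m - 42*m^2)/(j^2 + 5*j*m - 5*j - 25*m)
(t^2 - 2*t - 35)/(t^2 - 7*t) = (t + 5)/t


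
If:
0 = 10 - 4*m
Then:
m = 5/2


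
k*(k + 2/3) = k^2 + 2*k/3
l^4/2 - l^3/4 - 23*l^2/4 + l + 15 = (l/2 + 1)*(l - 3)*(l - 2)*(l + 5/2)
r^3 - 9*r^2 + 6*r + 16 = (r - 8)*(r - 2)*(r + 1)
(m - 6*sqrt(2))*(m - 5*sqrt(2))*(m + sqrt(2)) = m^3 - 10*sqrt(2)*m^2 + 38*m + 60*sqrt(2)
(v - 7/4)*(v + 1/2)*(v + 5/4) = v^3 - 39*v/16 - 35/32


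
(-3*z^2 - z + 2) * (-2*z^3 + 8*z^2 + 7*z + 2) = 6*z^5 - 22*z^4 - 33*z^3 + 3*z^2 + 12*z + 4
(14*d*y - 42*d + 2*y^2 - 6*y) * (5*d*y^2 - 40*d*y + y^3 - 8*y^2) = 70*d^2*y^3 - 770*d^2*y^2 + 1680*d^2*y + 24*d*y^4 - 264*d*y^3 + 576*d*y^2 + 2*y^5 - 22*y^4 + 48*y^3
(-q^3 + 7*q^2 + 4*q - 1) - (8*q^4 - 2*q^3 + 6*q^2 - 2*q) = -8*q^4 + q^3 + q^2 + 6*q - 1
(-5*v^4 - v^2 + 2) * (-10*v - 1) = 50*v^5 + 5*v^4 + 10*v^3 + v^2 - 20*v - 2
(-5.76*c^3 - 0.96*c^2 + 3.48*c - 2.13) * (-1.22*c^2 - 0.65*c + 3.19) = 7.0272*c^5 + 4.9152*c^4 - 21.996*c^3 - 2.7258*c^2 + 12.4857*c - 6.7947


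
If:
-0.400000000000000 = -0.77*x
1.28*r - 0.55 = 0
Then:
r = 0.43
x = 0.52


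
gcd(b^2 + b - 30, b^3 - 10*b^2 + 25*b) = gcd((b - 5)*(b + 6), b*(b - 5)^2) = b - 5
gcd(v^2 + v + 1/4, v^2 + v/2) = v + 1/2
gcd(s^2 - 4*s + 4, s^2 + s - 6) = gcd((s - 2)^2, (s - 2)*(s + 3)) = s - 2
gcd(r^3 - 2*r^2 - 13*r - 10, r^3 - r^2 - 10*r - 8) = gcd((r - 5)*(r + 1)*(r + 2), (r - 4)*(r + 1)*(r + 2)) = r^2 + 3*r + 2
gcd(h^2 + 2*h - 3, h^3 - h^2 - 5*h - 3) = 1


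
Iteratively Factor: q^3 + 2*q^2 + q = (q + 1)*(q^2 + q) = (q + 1)^2*(q)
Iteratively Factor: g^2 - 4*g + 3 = (g - 1)*(g - 3)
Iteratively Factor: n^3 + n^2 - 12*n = (n)*(n^2 + n - 12) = n*(n + 4)*(n - 3)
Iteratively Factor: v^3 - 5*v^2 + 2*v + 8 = (v - 4)*(v^2 - v - 2) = (v - 4)*(v + 1)*(v - 2)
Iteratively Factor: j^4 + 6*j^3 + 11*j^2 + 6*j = (j + 2)*(j^3 + 4*j^2 + 3*j) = j*(j + 2)*(j^2 + 4*j + 3) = j*(j + 2)*(j + 3)*(j + 1)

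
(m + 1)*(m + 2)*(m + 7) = m^3 + 10*m^2 + 23*m + 14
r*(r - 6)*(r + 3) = r^3 - 3*r^2 - 18*r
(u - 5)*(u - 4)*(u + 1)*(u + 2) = u^4 - 6*u^3 - 5*u^2 + 42*u + 40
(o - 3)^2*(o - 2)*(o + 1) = o^4 - 7*o^3 + 13*o^2 + 3*o - 18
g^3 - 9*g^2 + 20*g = g*(g - 5)*(g - 4)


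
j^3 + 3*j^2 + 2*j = j*(j + 1)*(j + 2)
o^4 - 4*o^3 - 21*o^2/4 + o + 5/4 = (o - 5)*(o - 1/2)*(o + 1/2)*(o + 1)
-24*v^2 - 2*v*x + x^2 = (-6*v + x)*(4*v + x)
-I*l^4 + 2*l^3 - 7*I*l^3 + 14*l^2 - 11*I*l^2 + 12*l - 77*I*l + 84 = (l + 7)*(l - 3*I)*(l + 4*I)*(-I*l + 1)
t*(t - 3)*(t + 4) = t^3 + t^2 - 12*t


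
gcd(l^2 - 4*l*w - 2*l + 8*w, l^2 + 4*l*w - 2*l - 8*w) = l - 2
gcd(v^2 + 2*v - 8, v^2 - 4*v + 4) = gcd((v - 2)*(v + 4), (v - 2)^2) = v - 2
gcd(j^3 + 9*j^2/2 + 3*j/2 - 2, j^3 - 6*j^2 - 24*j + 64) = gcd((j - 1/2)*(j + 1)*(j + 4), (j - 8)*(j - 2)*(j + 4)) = j + 4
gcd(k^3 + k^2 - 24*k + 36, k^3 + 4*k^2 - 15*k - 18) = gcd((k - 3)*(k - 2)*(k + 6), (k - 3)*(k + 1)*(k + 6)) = k^2 + 3*k - 18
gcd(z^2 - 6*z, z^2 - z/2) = z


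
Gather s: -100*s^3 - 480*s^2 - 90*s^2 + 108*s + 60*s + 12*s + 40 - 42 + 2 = -100*s^3 - 570*s^2 + 180*s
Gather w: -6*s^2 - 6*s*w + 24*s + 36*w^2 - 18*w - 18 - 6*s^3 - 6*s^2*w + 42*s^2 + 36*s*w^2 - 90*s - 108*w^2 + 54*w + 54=-6*s^3 + 36*s^2 - 66*s + w^2*(36*s - 72) + w*(-6*s^2 - 6*s + 36) + 36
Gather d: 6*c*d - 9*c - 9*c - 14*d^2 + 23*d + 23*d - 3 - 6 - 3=-18*c - 14*d^2 + d*(6*c + 46) - 12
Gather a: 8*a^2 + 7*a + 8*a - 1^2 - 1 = 8*a^2 + 15*a - 2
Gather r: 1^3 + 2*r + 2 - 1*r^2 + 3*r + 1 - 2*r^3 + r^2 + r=-2*r^3 + 6*r + 4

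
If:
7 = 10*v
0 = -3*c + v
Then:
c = 7/30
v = 7/10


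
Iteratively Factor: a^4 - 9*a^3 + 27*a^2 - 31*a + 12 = (a - 3)*(a^3 - 6*a^2 + 9*a - 4) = (a - 3)*(a - 1)*(a^2 - 5*a + 4) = (a - 4)*(a - 3)*(a - 1)*(a - 1)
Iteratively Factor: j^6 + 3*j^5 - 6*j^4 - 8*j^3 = (j + 1)*(j^5 + 2*j^4 - 8*j^3) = j*(j + 1)*(j^4 + 2*j^3 - 8*j^2) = j*(j - 2)*(j + 1)*(j^3 + 4*j^2) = j^2*(j - 2)*(j + 1)*(j^2 + 4*j) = j^2*(j - 2)*(j + 1)*(j + 4)*(j)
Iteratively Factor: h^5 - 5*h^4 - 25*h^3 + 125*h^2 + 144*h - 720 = (h + 3)*(h^4 - 8*h^3 - h^2 + 128*h - 240) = (h + 3)*(h + 4)*(h^3 - 12*h^2 + 47*h - 60) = (h - 4)*(h + 3)*(h + 4)*(h^2 - 8*h + 15) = (h - 5)*(h - 4)*(h + 3)*(h + 4)*(h - 3)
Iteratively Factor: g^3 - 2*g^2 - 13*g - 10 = (g + 1)*(g^2 - 3*g - 10) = (g - 5)*(g + 1)*(g + 2)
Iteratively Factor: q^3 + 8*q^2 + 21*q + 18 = (q + 3)*(q^2 + 5*q + 6) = (q + 2)*(q + 3)*(q + 3)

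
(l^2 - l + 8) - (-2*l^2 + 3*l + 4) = 3*l^2 - 4*l + 4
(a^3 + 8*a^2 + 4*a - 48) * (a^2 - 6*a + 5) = a^5 + 2*a^4 - 39*a^3 - 32*a^2 + 308*a - 240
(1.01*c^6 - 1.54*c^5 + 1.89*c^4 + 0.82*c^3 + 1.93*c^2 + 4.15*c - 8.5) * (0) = 0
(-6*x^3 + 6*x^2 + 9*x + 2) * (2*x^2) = -12*x^5 + 12*x^4 + 18*x^3 + 4*x^2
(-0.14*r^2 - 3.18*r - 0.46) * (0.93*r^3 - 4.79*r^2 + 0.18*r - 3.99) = -0.1302*r^5 - 2.2868*r^4 + 14.7792*r^3 + 2.1896*r^2 + 12.6054*r + 1.8354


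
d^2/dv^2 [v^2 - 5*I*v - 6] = 2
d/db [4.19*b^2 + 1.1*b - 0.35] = 8.38*b + 1.1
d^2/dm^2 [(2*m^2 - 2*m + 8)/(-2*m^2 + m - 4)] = 8*(m^3 - 12*m^2 + 8)/(8*m^6 - 12*m^5 + 54*m^4 - 49*m^3 + 108*m^2 - 48*m + 64)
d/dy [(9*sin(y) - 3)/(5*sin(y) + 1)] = 24*cos(y)/(5*sin(y) + 1)^2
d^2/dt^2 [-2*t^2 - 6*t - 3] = -4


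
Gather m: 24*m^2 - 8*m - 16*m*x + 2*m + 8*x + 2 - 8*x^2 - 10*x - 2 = 24*m^2 + m*(-16*x - 6) - 8*x^2 - 2*x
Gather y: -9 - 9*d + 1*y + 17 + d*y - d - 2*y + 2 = -10*d + y*(d - 1) + 10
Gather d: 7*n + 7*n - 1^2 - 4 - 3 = 14*n - 8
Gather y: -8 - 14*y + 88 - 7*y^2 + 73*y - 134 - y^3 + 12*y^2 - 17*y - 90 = -y^3 + 5*y^2 + 42*y - 144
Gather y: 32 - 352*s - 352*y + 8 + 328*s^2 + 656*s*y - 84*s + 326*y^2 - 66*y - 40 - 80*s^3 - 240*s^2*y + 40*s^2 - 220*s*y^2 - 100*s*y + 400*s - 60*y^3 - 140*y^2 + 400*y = -80*s^3 + 368*s^2 - 36*s - 60*y^3 + y^2*(186 - 220*s) + y*(-240*s^2 + 556*s - 18)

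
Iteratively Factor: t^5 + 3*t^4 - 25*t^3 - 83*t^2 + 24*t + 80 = (t + 4)*(t^4 - t^3 - 21*t^2 + t + 20) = (t - 1)*(t + 4)*(t^3 - 21*t - 20) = (t - 1)*(t + 4)^2*(t^2 - 4*t - 5) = (t - 1)*(t + 1)*(t + 4)^2*(t - 5)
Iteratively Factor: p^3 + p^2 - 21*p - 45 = (p + 3)*(p^2 - 2*p - 15) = (p + 3)^2*(p - 5)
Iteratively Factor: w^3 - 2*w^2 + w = (w - 1)*(w^2 - w) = (w - 1)^2*(w)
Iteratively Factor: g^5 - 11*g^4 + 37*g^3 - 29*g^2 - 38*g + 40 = (g + 1)*(g^4 - 12*g^3 + 49*g^2 - 78*g + 40) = (g - 1)*(g + 1)*(g^3 - 11*g^2 + 38*g - 40) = (g - 2)*(g - 1)*(g + 1)*(g^2 - 9*g + 20) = (g - 4)*(g - 2)*(g - 1)*(g + 1)*(g - 5)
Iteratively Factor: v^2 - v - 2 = (v + 1)*(v - 2)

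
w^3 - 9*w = w*(w - 3)*(w + 3)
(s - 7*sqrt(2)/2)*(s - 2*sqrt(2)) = s^2 - 11*sqrt(2)*s/2 + 14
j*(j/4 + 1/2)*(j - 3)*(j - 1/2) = j^4/4 - 3*j^3/8 - 11*j^2/8 + 3*j/4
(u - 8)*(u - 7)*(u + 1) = u^3 - 14*u^2 + 41*u + 56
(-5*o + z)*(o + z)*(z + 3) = -5*o^2*z - 15*o^2 - 4*o*z^2 - 12*o*z + z^3 + 3*z^2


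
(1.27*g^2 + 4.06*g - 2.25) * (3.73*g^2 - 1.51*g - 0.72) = 4.7371*g^4 + 13.2261*g^3 - 15.4375*g^2 + 0.4743*g + 1.62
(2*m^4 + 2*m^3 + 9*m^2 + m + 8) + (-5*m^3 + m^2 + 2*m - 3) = 2*m^4 - 3*m^3 + 10*m^2 + 3*m + 5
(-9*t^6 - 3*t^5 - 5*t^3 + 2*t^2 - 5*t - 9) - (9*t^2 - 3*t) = -9*t^6 - 3*t^5 - 5*t^3 - 7*t^2 - 2*t - 9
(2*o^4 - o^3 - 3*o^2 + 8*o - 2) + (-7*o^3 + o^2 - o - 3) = 2*o^4 - 8*o^3 - 2*o^2 + 7*o - 5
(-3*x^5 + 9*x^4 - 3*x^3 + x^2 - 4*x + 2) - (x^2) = -3*x^5 + 9*x^4 - 3*x^3 - 4*x + 2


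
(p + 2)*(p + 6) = p^2 + 8*p + 12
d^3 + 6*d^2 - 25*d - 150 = (d - 5)*(d + 5)*(d + 6)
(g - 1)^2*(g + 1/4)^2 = g^4 - 3*g^3/2 + g^2/16 + 3*g/8 + 1/16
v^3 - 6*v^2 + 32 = (v - 4)^2*(v + 2)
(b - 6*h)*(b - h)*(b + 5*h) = b^3 - 2*b^2*h - 29*b*h^2 + 30*h^3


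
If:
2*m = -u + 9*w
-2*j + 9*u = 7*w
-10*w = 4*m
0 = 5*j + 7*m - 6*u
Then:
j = 0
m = 0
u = 0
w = 0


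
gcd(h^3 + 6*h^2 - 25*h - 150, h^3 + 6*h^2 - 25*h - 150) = h^3 + 6*h^2 - 25*h - 150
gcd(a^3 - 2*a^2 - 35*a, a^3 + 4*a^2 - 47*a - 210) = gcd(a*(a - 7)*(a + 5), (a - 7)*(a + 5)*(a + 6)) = a^2 - 2*a - 35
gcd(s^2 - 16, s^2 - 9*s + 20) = s - 4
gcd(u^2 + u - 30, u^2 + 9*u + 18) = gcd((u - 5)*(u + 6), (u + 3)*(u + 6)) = u + 6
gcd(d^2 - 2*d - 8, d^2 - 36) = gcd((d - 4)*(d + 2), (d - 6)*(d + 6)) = 1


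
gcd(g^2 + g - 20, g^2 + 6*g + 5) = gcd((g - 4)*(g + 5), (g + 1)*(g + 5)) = g + 5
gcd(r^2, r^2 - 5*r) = r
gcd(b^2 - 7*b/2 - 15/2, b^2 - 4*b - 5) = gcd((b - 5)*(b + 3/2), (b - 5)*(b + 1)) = b - 5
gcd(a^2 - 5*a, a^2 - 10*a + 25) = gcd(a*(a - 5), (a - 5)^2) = a - 5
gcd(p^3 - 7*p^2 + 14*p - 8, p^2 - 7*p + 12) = p - 4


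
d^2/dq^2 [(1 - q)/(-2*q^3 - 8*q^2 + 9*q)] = 2*(12*q^5 + 24*q^4 - 46*q^3 - 138*q^2 + 216*q - 81)/(q^3*(8*q^6 + 96*q^5 + 276*q^4 - 352*q^3 - 1242*q^2 + 1944*q - 729))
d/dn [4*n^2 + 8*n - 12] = 8*n + 8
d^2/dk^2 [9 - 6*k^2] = -12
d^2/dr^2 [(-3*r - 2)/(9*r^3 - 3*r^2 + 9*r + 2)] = 6*(-243*r^5 - 243*r^4 + 216*r^3 - 72*r^2 + 72*r - 40)/(729*r^9 - 729*r^8 + 2430*r^7 - 999*r^6 + 2106*r^5 + 297*r^4 + 513*r^3 + 450*r^2 + 108*r + 8)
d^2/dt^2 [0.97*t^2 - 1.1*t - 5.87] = 1.94000000000000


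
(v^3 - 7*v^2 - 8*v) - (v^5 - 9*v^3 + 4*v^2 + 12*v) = -v^5 + 10*v^3 - 11*v^2 - 20*v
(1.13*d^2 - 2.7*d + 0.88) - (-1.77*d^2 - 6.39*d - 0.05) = 2.9*d^2 + 3.69*d + 0.93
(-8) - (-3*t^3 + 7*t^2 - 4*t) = 3*t^3 - 7*t^2 + 4*t - 8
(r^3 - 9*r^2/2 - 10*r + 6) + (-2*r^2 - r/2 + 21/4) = r^3 - 13*r^2/2 - 21*r/2 + 45/4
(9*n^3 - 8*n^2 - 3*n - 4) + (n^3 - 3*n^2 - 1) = 10*n^3 - 11*n^2 - 3*n - 5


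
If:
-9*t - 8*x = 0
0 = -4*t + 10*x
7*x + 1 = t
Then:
No Solution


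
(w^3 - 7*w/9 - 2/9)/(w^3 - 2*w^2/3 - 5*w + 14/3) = (9*w^2 + 9*w + 2)/(3*(3*w^2 + w - 14))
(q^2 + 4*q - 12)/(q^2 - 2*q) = (q + 6)/q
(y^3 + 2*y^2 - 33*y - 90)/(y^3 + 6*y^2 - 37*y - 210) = (y + 3)/(y + 7)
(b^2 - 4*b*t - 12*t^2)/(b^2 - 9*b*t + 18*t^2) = (-b - 2*t)/(-b + 3*t)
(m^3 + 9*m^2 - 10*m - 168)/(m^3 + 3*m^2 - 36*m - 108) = (m^2 + 3*m - 28)/(m^2 - 3*m - 18)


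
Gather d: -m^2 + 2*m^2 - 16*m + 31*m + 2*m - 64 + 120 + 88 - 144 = m^2 + 17*m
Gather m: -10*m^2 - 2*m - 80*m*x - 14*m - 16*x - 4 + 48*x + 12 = -10*m^2 + m*(-80*x - 16) + 32*x + 8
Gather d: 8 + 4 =12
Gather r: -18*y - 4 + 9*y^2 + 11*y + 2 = 9*y^2 - 7*y - 2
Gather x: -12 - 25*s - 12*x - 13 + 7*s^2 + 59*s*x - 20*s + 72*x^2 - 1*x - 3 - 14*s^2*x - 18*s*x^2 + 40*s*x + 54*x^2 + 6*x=7*s^2 - 45*s + x^2*(126 - 18*s) + x*(-14*s^2 + 99*s - 7) - 28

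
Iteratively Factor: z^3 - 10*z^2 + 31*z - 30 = (z - 5)*(z^2 - 5*z + 6) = (z - 5)*(z - 3)*(z - 2)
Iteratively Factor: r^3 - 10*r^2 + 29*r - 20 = (r - 5)*(r^2 - 5*r + 4) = (r - 5)*(r - 4)*(r - 1)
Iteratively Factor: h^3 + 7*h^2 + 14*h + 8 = (h + 1)*(h^2 + 6*h + 8) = (h + 1)*(h + 4)*(h + 2)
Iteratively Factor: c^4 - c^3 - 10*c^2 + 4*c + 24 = (c + 2)*(c^3 - 3*c^2 - 4*c + 12) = (c - 2)*(c + 2)*(c^2 - c - 6) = (c - 3)*(c - 2)*(c + 2)*(c + 2)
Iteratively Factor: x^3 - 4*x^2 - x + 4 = (x - 1)*(x^2 - 3*x - 4) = (x - 4)*(x - 1)*(x + 1)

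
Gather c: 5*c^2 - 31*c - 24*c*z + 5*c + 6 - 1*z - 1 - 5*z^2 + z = 5*c^2 + c*(-24*z - 26) - 5*z^2 + 5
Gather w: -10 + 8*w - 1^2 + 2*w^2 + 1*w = 2*w^2 + 9*w - 11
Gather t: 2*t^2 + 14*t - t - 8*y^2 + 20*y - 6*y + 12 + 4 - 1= 2*t^2 + 13*t - 8*y^2 + 14*y + 15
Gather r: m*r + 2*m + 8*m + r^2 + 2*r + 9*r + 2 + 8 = 10*m + r^2 + r*(m + 11) + 10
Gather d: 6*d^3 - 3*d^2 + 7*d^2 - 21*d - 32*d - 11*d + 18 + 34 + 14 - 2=6*d^3 + 4*d^2 - 64*d + 64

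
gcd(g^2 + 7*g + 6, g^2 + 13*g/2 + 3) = g + 6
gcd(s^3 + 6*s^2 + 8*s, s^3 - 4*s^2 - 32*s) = s^2 + 4*s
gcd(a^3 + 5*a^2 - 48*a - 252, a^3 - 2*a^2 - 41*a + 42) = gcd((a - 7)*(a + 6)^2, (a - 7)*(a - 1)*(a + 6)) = a^2 - a - 42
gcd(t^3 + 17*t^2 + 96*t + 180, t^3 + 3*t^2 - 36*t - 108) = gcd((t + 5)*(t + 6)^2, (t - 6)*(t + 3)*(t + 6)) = t + 6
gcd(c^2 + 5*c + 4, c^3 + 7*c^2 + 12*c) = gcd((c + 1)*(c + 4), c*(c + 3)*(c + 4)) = c + 4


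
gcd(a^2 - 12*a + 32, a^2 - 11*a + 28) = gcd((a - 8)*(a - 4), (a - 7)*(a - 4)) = a - 4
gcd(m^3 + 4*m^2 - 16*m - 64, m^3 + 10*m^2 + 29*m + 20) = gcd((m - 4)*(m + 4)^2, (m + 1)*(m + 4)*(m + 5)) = m + 4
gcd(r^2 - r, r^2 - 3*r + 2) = r - 1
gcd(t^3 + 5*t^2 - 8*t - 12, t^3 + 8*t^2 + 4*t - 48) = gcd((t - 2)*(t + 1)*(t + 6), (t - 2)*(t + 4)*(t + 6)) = t^2 + 4*t - 12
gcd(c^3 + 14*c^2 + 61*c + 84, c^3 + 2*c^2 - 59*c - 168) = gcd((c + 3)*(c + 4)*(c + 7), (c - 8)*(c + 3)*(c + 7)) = c^2 + 10*c + 21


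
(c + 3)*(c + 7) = c^2 + 10*c + 21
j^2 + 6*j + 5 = (j + 1)*(j + 5)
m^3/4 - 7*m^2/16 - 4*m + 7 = (m/4 + 1)*(m - 4)*(m - 7/4)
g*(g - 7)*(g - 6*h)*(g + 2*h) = g^4 - 4*g^3*h - 7*g^3 - 12*g^2*h^2 + 28*g^2*h + 84*g*h^2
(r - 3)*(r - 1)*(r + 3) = r^3 - r^2 - 9*r + 9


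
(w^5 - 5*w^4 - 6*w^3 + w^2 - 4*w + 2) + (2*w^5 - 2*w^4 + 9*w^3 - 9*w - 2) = 3*w^5 - 7*w^4 + 3*w^3 + w^2 - 13*w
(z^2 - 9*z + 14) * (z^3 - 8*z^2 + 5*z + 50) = z^5 - 17*z^4 + 91*z^3 - 107*z^2 - 380*z + 700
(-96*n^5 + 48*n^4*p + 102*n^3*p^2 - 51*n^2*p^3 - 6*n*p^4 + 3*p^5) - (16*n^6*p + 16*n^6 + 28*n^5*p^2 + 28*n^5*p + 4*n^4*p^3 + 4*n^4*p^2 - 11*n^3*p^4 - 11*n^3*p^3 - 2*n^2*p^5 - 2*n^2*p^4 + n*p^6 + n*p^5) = -16*n^6*p - 16*n^6 - 28*n^5*p^2 - 28*n^5*p - 96*n^5 - 4*n^4*p^3 - 4*n^4*p^2 + 48*n^4*p + 11*n^3*p^4 + 11*n^3*p^3 + 102*n^3*p^2 + 2*n^2*p^5 + 2*n^2*p^4 - 51*n^2*p^3 - n*p^6 - n*p^5 - 6*n*p^4 + 3*p^5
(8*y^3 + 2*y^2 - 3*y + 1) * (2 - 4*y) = -32*y^4 + 8*y^3 + 16*y^2 - 10*y + 2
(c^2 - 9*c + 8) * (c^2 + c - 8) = c^4 - 8*c^3 - 9*c^2 + 80*c - 64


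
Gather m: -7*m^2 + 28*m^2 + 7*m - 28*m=21*m^2 - 21*m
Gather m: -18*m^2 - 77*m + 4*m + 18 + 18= -18*m^2 - 73*m + 36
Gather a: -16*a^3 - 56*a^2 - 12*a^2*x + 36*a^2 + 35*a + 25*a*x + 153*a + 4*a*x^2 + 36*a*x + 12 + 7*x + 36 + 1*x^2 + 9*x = -16*a^3 + a^2*(-12*x - 20) + a*(4*x^2 + 61*x + 188) + x^2 + 16*x + 48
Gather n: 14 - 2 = 12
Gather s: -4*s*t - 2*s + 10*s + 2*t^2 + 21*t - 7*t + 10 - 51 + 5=s*(8 - 4*t) + 2*t^2 + 14*t - 36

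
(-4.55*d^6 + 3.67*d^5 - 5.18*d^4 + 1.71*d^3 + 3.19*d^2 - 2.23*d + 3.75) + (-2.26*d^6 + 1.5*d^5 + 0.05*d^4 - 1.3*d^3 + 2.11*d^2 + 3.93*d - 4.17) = -6.81*d^6 + 5.17*d^5 - 5.13*d^4 + 0.41*d^3 + 5.3*d^2 + 1.7*d - 0.42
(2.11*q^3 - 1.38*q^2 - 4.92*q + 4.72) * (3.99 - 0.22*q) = -0.4642*q^4 + 8.7225*q^3 - 4.4238*q^2 - 20.6692*q + 18.8328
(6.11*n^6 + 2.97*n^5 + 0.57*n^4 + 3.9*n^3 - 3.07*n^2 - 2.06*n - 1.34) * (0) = 0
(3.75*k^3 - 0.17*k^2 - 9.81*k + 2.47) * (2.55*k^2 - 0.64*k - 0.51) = 9.5625*k^5 - 2.8335*k^4 - 26.8192*k^3 + 12.6636*k^2 + 3.4223*k - 1.2597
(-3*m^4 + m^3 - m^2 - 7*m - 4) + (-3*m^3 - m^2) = -3*m^4 - 2*m^3 - 2*m^2 - 7*m - 4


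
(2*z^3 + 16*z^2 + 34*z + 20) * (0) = 0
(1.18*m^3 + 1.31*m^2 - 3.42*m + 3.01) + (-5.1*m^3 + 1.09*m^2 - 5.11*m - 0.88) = -3.92*m^3 + 2.4*m^2 - 8.53*m + 2.13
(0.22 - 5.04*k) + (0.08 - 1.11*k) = 0.3 - 6.15*k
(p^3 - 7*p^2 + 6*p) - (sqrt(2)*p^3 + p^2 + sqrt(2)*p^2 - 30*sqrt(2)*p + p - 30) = -sqrt(2)*p^3 + p^3 - 8*p^2 - sqrt(2)*p^2 + 5*p + 30*sqrt(2)*p + 30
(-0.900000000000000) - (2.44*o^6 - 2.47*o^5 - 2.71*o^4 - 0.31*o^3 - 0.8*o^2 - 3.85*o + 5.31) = -2.44*o^6 + 2.47*o^5 + 2.71*o^4 + 0.31*o^3 + 0.8*o^2 + 3.85*o - 6.21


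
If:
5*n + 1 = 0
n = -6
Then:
No Solution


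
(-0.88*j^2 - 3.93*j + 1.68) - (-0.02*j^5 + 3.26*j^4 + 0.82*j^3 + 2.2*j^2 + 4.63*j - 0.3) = 0.02*j^5 - 3.26*j^4 - 0.82*j^3 - 3.08*j^2 - 8.56*j + 1.98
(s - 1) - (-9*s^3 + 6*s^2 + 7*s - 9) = 9*s^3 - 6*s^2 - 6*s + 8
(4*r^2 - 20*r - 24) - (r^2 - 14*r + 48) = 3*r^2 - 6*r - 72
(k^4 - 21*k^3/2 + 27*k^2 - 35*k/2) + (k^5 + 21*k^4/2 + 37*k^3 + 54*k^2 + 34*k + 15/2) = k^5 + 23*k^4/2 + 53*k^3/2 + 81*k^2 + 33*k/2 + 15/2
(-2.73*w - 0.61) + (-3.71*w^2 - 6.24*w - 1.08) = -3.71*w^2 - 8.97*w - 1.69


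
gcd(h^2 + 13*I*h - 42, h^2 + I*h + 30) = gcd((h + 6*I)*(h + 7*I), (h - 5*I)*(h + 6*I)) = h + 6*I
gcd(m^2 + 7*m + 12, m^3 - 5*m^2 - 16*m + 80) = m + 4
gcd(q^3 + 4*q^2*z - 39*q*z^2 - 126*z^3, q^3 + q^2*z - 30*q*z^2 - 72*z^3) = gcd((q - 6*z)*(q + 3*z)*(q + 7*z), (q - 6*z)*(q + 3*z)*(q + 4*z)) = -q^2 + 3*q*z + 18*z^2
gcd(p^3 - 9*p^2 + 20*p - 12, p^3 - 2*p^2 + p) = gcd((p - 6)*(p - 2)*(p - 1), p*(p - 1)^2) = p - 1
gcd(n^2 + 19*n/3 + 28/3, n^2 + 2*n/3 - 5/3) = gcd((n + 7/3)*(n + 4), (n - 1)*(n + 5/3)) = 1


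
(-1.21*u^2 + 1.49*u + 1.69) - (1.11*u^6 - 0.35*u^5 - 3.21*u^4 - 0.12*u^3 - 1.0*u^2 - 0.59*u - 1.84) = -1.11*u^6 + 0.35*u^5 + 3.21*u^4 + 0.12*u^3 - 0.21*u^2 + 2.08*u + 3.53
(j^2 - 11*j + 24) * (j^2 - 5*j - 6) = j^4 - 16*j^3 + 73*j^2 - 54*j - 144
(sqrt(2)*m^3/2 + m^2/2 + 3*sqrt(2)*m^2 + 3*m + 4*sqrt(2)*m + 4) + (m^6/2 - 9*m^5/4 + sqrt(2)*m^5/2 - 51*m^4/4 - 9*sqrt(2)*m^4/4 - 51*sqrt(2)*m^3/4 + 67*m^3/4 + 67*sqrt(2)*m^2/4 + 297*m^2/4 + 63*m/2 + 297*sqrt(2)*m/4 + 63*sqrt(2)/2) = m^6/2 - 9*m^5/4 + sqrt(2)*m^5/2 - 51*m^4/4 - 9*sqrt(2)*m^4/4 - 49*sqrt(2)*m^3/4 + 67*m^3/4 + 79*sqrt(2)*m^2/4 + 299*m^2/4 + 69*m/2 + 313*sqrt(2)*m/4 + 4 + 63*sqrt(2)/2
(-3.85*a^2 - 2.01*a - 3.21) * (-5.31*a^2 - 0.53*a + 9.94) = 20.4435*a^4 + 12.7136*a^3 - 20.1586*a^2 - 18.2781*a - 31.9074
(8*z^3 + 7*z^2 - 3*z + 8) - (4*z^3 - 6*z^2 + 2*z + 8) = 4*z^3 + 13*z^2 - 5*z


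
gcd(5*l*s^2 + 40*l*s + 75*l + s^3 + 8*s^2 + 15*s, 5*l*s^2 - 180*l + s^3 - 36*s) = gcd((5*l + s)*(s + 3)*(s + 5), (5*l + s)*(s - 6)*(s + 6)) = 5*l + s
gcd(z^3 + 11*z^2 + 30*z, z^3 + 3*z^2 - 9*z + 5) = z + 5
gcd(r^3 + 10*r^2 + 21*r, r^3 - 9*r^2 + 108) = r + 3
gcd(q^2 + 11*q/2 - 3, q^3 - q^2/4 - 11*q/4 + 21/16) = q - 1/2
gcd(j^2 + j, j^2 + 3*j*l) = j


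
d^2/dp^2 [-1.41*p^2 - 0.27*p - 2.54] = -2.82000000000000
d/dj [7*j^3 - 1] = 21*j^2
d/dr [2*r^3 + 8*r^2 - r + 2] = 6*r^2 + 16*r - 1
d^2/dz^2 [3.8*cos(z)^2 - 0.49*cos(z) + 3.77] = 0.49*cos(z) - 7.6*cos(2*z)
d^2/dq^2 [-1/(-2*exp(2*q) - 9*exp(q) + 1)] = (2*(4*exp(q) + 9)^2*exp(q) - (8*exp(q) + 9)*(2*exp(2*q) + 9*exp(q) - 1))*exp(q)/(2*exp(2*q) + 9*exp(q) - 1)^3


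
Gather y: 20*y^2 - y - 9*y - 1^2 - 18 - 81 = 20*y^2 - 10*y - 100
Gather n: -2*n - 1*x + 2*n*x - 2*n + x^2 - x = n*(2*x - 4) + x^2 - 2*x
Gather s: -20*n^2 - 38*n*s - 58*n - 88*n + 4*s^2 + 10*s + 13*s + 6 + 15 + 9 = -20*n^2 - 146*n + 4*s^2 + s*(23 - 38*n) + 30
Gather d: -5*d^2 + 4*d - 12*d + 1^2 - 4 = -5*d^2 - 8*d - 3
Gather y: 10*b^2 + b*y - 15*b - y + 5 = 10*b^2 - 15*b + y*(b - 1) + 5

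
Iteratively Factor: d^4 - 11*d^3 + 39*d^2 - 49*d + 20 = (d - 1)*(d^3 - 10*d^2 + 29*d - 20) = (d - 1)^2*(d^2 - 9*d + 20) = (d - 5)*(d - 1)^2*(d - 4)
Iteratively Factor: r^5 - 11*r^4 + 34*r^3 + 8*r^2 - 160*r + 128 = (r - 1)*(r^4 - 10*r^3 + 24*r^2 + 32*r - 128) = (r - 1)*(r + 2)*(r^3 - 12*r^2 + 48*r - 64) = (r - 4)*(r - 1)*(r + 2)*(r^2 - 8*r + 16) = (r - 4)^2*(r - 1)*(r + 2)*(r - 4)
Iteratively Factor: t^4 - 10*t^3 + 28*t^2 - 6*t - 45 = (t - 3)*(t^3 - 7*t^2 + 7*t + 15) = (t - 3)*(t + 1)*(t^2 - 8*t + 15) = (t - 5)*(t - 3)*(t + 1)*(t - 3)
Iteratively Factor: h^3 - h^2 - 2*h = (h)*(h^2 - h - 2) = h*(h + 1)*(h - 2)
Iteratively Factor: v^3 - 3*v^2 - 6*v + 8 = (v + 2)*(v^2 - 5*v + 4) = (v - 4)*(v + 2)*(v - 1)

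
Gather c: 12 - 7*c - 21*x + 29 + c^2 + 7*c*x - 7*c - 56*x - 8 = c^2 + c*(7*x - 14) - 77*x + 33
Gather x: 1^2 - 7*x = 1 - 7*x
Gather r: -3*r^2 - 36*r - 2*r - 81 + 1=-3*r^2 - 38*r - 80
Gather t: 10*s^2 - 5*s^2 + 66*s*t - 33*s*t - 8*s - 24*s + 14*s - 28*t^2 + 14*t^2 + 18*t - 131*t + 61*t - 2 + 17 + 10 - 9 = 5*s^2 - 18*s - 14*t^2 + t*(33*s - 52) + 16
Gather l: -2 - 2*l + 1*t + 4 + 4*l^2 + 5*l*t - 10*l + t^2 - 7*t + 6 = 4*l^2 + l*(5*t - 12) + t^2 - 6*t + 8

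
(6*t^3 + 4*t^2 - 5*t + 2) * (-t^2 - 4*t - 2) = -6*t^5 - 28*t^4 - 23*t^3 + 10*t^2 + 2*t - 4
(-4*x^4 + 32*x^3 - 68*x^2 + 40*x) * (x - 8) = -4*x^5 + 64*x^4 - 324*x^3 + 584*x^2 - 320*x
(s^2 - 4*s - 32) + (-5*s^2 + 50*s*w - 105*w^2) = -4*s^2 + 50*s*w - 4*s - 105*w^2 - 32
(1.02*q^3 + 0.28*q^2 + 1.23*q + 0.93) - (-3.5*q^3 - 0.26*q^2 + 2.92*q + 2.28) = 4.52*q^3 + 0.54*q^2 - 1.69*q - 1.35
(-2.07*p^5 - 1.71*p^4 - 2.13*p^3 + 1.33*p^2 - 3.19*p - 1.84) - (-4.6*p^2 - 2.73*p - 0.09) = -2.07*p^5 - 1.71*p^4 - 2.13*p^3 + 5.93*p^2 - 0.46*p - 1.75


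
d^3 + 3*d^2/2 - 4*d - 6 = (d - 2)*(d + 3/2)*(d + 2)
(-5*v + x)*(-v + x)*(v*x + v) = 5*v^3*x + 5*v^3 - 6*v^2*x^2 - 6*v^2*x + v*x^3 + v*x^2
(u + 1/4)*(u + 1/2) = u^2 + 3*u/4 + 1/8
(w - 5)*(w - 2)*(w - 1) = w^3 - 8*w^2 + 17*w - 10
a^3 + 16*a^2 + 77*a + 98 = (a + 2)*(a + 7)^2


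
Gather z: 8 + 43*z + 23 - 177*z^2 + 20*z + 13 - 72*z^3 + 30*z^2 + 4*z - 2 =-72*z^3 - 147*z^2 + 67*z + 42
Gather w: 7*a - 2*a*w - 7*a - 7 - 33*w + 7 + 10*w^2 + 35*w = 10*w^2 + w*(2 - 2*a)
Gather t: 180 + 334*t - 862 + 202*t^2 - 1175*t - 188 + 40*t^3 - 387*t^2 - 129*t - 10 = 40*t^3 - 185*t^2 - 970*t - 880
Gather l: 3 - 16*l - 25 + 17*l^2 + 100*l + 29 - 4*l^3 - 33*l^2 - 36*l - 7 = -4*l^3 - 16*l^2 + 48*l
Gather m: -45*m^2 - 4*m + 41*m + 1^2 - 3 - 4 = -45*m^2 + 37*m - 6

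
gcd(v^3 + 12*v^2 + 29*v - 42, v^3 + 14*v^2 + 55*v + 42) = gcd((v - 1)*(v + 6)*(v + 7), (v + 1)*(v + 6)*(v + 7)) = v^2 + 13*v + 42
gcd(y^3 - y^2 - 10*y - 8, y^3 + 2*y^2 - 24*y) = y - 4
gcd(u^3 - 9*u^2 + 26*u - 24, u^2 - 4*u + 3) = u - 3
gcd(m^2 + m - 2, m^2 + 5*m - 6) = m - 1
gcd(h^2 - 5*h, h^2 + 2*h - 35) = h - 5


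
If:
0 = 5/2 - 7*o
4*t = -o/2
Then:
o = 5/14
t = -5/112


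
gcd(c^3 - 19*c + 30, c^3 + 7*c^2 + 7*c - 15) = c + 5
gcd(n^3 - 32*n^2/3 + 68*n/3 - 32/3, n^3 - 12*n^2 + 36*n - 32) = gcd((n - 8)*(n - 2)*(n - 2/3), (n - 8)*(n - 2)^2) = n^2 - 10*n + 16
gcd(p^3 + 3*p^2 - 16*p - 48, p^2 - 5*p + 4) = p - 4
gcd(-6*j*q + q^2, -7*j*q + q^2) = q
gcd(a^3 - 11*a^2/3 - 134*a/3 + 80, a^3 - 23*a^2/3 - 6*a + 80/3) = a^2 - 29*a/3 + 40/3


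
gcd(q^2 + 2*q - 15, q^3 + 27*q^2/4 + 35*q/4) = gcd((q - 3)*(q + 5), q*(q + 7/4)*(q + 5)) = q + 5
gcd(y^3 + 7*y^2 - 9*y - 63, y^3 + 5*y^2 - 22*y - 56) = y + 7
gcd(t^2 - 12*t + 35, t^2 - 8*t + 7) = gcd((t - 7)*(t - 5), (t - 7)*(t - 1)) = t - 7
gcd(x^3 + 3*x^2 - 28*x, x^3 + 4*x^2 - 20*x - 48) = x - 4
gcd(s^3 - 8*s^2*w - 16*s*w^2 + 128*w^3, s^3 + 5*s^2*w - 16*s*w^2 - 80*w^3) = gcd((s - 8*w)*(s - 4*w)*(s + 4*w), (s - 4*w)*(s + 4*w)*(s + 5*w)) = s^2 - 16*w^2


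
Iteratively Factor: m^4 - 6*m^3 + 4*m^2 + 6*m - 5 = (m - 1)*(m^3 - 5*m^2 - m + 5) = (m - 5)*(m - 1)*(m^2 - 1) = (m - 5)*(m - 1)^2*(m + 1)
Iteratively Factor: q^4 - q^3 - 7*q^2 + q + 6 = (q + 2)*(q^3 - 3*q^2 - q + 3) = (q - 3)*(q + 2)*(q^2 - 1) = (q - 3)*(q - 1)*(q + 2)*(q + 1)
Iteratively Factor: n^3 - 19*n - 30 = (n + 2)*(n^2 - 2*n - 15) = (n - 5)*(n + 2)*(n + 3)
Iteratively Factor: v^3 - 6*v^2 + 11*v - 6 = (v - 2)*(v^2 - 4*v + 3) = (v - 3)*(v - 2)*(v - 1)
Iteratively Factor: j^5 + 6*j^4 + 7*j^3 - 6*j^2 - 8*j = (j - 1)*(j^4 + 7*j^3 + 14*j^2 + 8*j) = (j - 1)*(j + 4)*(j^3 + 3*j^2 + 2*j) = (j - 1)*(j + 1)*(j + 4)*(j^2 + 2*j) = (j - 1)*(j + 1)*(j + 2)*(j + 4)*(j)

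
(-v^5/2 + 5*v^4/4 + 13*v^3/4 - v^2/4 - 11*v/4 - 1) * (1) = -v^5/2 + 5*v^4/4 + 13*v^3/4 - v^2/4 - 11*v/4 - 1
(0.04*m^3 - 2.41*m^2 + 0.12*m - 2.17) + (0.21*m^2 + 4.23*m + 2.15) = 0.04*m^3 - 2.2*m^2 + 4.35*m - 0.02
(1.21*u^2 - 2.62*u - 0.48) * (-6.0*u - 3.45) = -7.26*u^3 + 11.5455*u^2 + 11.919*u + 1.656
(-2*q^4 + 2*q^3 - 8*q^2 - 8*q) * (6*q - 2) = -12*q^5 + 16*q^4 - 52*q^3 - 32*q^2 + 16*q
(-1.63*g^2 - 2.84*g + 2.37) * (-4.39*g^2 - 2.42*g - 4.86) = 7.1557*g^4 + 16.4122*g^3 + 4.3903*g^2 + 8.067*g - 11.5182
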